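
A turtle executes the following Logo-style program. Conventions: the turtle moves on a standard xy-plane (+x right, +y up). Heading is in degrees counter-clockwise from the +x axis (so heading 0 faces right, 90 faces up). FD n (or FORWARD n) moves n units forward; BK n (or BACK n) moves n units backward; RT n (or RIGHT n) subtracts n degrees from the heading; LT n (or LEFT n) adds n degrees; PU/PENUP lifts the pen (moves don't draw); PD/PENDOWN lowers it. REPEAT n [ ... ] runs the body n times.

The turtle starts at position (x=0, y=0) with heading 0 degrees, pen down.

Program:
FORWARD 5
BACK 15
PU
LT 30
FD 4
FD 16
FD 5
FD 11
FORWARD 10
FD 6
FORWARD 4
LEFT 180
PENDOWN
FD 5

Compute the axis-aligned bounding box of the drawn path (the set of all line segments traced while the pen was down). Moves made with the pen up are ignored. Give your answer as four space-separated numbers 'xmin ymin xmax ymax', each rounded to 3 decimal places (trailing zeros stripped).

Answer: -10 0 38.497 28

Derivation:
Executing turtle program step by step:
Start: pos=(0,0), heading=0, pen down
FD 5: (0,0) -> (5,0) [heading=0, draw]
BK 15: (5,0) -> (-10,0) [heading=0, draw]
PU: pen up
LT 30: heading 0 -> 30
FD 4: (-10,0) -> (-6.536,2) [heading=30, move]
FD 16: (-6.536,2) -> (7.321,10) [heading=30, move]
FD 5: (7.321,10) -> (11.651,12.5) [heading=30, move]
FD 11: (11.651,12.5) -> (21.177,18) [heading=30, move]
FD 10: (21.177,18) -> (29.837,23) [heading=30, move]
FD 6: (29.837,23) -> (35.033,26) [heading=30, move]
FD 4: (35.033,26) -> (38.497,28) [heading=30, move]
LT 180: heading 30 -> 210
PD: pen down
FD 5: (38.497,28) -> (34.167,25.5) [heading=210, draw]
Final: pos=(34.167,25.5), heading=210, 3 segment(s) drawn

Segment endpoints: x in {-10, 0, 5, 34.167, 38.497}, y in {0, 25.5, 28}
xmin=-10, ymin=0, xmax=38.497, ymax=28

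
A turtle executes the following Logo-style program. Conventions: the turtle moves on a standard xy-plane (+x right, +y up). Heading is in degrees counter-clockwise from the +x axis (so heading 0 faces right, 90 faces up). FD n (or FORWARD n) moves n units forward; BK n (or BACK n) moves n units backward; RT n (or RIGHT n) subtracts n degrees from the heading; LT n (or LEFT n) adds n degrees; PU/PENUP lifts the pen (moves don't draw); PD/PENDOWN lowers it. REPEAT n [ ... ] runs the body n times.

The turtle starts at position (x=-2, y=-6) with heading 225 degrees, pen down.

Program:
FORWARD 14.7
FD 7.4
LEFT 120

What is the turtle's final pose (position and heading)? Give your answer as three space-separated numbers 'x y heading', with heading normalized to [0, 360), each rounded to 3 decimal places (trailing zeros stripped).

Executing turtle program step by step:
Start: pos=(-2,-6), heading=225, pen down
FD 14.7: (-2,-6) -> (-12.394,-16.394) [heading=225, draw]
FD 7.4: (-12.394,-16.394) -> (-17.627,-21.627) [heading=225, draw]
LT 120: heading 225 -> 345
Final: pos=(-17.627,-21.627), heading=345, 2 segment(s) drawn

Answer: -17.627 -21.627 345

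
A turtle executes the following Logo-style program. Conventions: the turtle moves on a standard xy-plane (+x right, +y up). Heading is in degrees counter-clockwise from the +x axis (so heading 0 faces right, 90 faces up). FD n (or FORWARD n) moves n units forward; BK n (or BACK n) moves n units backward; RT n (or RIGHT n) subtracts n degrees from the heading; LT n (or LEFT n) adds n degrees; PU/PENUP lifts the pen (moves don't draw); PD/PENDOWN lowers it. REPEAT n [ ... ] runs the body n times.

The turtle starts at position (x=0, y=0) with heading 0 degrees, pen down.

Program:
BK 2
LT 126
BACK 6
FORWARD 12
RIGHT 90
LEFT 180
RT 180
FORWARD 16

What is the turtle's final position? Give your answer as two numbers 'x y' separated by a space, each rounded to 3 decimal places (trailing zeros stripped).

Answer: 7.418 14.259

Derivation:
Executing turtle program step by step:
Start: pos=(0,0), heading=0, pen down
BK 2: (0,0) -> (-2,0) [heading=0, draw]
LT 126: heading 0 -> 126
BK 6: (-2,0) -> (1.527,-4.854) [heading=126, draw]
FD 12: (1.527,-4.854) -> (-5.527,4.854) [heading=126, draw]
RT 90: heading 126 -> 36
LT 180: heading 36 -> 216
RT 180: heading 216 -> 36
FD 16: (-5.527,4.854) -> (7.418,14.259) [heading=36, draw]
Final: pos=(7.418,14.259), heading=36, 4 segment(s) drawn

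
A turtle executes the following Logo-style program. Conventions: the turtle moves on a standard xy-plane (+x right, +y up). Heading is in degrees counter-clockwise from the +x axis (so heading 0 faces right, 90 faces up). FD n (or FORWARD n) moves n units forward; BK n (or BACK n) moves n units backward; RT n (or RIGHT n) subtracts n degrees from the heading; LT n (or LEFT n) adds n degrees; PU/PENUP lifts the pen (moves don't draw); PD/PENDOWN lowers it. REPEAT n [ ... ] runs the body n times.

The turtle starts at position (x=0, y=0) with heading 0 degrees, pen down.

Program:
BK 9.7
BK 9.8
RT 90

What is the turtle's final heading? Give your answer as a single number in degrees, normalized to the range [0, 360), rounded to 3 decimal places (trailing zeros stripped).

Answer: 270

Derivation:
Executing turtle program step by step:
Start: pos=(0,0), heading=0, pen down
BK 9.7: (0,0) -> (-9.7,0) [heading=0, draw]
BK 9.8: (-9.7,0) -> (-19.5,0) [heading=0, draw]
RT 90: heading 0 -> 270
Final: pos=(-19.5,0), heading=270, 2 segment(s) drawn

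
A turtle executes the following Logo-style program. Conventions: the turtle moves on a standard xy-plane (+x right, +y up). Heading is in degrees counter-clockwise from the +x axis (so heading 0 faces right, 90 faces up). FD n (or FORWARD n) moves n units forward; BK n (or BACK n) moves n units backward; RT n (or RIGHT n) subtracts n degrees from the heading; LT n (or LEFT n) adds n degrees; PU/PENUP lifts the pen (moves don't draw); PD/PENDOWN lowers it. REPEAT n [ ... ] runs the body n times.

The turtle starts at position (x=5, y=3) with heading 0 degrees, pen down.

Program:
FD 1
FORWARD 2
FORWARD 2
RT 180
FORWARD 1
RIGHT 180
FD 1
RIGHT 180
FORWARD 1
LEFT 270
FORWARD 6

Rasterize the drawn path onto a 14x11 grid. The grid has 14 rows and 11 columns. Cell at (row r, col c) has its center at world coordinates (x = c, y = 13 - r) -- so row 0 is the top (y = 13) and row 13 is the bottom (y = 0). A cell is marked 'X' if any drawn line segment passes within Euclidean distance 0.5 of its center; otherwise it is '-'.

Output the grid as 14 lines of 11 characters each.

Segment 0: (5,3) -> (6,3)
Segment 1: (6,3) -> (8,3)
Segment 2: (8,3) -> (10,3)
Segment 3: (10,3) -> (9,3)
Segment 4: (9,3) -> (10,3)
Segment 5: (10,3) -> (9,3)
Segment 6: (9,3) -> (9,9)

Answer: -----------
-----------
-----------
-----------
---------X-
---------X-
---------X-
---------X-
---------X-
---------X-
-----XXXXXX
-----------
-----------
-----------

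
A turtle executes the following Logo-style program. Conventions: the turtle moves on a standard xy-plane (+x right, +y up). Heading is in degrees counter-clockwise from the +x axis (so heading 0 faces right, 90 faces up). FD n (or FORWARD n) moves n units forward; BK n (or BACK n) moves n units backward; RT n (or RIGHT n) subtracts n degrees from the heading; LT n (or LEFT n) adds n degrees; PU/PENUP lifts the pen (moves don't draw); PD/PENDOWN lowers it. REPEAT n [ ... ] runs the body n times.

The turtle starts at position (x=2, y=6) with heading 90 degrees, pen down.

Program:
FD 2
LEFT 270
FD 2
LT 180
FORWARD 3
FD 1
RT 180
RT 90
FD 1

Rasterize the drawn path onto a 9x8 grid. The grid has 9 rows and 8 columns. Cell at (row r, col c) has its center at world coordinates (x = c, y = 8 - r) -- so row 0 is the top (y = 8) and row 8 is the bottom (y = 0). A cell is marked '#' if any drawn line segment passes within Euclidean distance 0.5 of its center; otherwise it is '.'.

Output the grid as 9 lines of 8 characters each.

Segment 0: (2,6) -> (2,8)
Segment 1: (2,8) -> (4,8)
Segment 2: (4,8) -> (1,8)
Segment 3: (1,8) -> (0,8)
Segment 4: (0,8) -> (-0,7)

Answer: #####...
#.#.....
..#.....
........
........
........
........
........
........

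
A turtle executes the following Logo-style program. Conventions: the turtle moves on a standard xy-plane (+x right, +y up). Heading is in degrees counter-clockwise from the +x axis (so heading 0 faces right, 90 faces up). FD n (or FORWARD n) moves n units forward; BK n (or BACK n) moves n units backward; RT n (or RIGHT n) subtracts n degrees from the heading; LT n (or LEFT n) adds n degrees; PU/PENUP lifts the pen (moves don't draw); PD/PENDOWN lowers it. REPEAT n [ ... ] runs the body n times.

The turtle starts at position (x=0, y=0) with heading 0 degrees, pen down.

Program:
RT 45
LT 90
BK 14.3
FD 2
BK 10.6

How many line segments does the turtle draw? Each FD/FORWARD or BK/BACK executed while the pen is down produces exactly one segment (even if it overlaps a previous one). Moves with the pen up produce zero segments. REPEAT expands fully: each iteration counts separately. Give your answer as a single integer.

Executing turtle program step by step:
Start: pos=(0,0), heading=0, pen down
RT 45: heading 0 -> 315
LT 90: heading 315 -> 45
BK 14.3: (0,0) -> (-10.112,-10.112) [heading=45, draw]
FD 2: (-10.112,-10.112) -> (-8.697,-8.697) [heading=45, draw]
BK 10.6: (-8.697,-8.697) -> (-16.193,-16.193) [heading=45, draw]
Final: pos=(-16.193,-16.193), heading=45, 3 segment(s) drawn
Segments drawn: 3

Answer: 3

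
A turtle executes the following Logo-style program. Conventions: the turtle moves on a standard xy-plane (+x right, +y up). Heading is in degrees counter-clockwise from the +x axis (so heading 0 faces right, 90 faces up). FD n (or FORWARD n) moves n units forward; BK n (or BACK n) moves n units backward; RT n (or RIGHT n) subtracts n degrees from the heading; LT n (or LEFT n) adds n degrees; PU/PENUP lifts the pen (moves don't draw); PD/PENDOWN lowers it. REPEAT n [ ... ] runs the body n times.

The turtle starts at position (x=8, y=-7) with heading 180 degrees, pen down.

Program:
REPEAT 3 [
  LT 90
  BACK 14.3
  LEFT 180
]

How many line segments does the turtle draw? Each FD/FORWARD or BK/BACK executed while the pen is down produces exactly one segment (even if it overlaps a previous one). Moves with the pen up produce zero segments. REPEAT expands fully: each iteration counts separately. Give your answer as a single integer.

Executing turtle program step by step:
Start: pos=(8,-7), heading=180, pen down
REPEAT 3 [
  -- iteration 1/3 --
  LT 90: heading 180 -> 270
  BK 14.3: (8,-7) -> (8,7.3) [heading=270, draw]
  LT 180: heading 270 -> 90
  -- iteration 2/3 --
  LT 90: heading 90 -> 180
  BK 14.3: (8,7.3) -> (22.3,7.3) [heading=180, draw]
  LT 180: heading 180 -> 0
  -- iteration 3/3 --
  LT 90: heading 0 -> 90
  BK 14.3: (22.3,7.3) -> (22.3,-7) [heading=90, draw]
  LT 180: heading 90 -> 270
]
Final: pos=(22.3,-7), heading=270, 3 segment(s) drawn
Segments drawn: 3

Answer: 3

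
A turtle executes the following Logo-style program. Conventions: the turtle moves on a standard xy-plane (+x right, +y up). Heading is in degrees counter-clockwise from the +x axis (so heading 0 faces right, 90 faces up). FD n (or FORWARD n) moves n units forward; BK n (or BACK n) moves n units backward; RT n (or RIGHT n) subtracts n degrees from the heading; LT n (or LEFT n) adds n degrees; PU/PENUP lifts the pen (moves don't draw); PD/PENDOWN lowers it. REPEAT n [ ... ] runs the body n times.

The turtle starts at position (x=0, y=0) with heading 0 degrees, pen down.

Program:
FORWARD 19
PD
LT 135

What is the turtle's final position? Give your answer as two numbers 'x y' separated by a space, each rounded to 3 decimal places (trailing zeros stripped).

Answer: 19 0

Derivation:
Executing turtle program step by step:
Start: pos=(0,0), heading=0, pen down
FD 19: (0,0) -> (19,0) [heading=0, draw]
PD: pen down
LT 135: heading 0 -> 135
Final: pos=(19,0), heading=135, 1 segment(s) drawn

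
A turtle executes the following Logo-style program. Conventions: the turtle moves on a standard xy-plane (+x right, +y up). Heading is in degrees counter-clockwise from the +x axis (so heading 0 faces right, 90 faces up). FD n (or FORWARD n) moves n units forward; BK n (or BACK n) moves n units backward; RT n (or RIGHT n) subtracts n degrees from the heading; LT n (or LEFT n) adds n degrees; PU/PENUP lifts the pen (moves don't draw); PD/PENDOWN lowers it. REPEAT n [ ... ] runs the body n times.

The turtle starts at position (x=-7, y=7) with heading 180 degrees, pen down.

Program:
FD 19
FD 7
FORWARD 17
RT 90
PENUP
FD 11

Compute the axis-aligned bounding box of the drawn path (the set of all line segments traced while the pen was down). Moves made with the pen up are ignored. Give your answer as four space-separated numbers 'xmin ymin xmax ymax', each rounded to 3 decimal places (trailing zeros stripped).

Executing turtle program step by step:
Start: pos=(-7,7), heading=180, pen down
FD 19: (-7,7) -> (-26,7) [heading=180, draw]
FD 7: (-26,7) -> (-33,7) [heading=180, draw]
FD 17: (-33,7) -> (-50,7) [heading=180, draw]
RT 90: heading 180 -> 90
PU: pen up
FD 11: (-50,7) -> (-50,18) [heading=90, move]
Final: pos=(-50,18), heading=90, 3 segment(s) drawn

Segment endpoints: x in {-50, -33, -26, -7}, y in {7, 7, 7, 7}
xmin=-50, ymin=7, xmax=-7, ymax=7

Answer: -50 7 -7 7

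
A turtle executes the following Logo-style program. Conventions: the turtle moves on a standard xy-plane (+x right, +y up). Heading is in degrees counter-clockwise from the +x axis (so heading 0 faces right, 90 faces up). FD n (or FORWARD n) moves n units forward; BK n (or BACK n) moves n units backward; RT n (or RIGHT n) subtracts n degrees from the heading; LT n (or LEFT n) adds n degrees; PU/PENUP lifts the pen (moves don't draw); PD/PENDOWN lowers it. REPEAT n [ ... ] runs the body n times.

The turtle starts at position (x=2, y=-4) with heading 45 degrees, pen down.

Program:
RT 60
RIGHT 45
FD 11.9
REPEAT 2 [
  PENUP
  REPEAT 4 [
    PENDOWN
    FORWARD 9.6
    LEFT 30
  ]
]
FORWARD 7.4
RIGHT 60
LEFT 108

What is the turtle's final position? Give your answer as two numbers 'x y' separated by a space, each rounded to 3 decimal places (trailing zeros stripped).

Answer: 23.264 8.408

Derivation:
Executing turtle program step by step:
Start: pos=(2,-4), heading=45, pen down
RT 60: heading 45 -> 345
RT 45: heading 345 -> 300
FD 11.9: (2,-4) -> (7.95,-14.306) [heading=300, draw]
REPEAT 2 [
  -- iteration 1/2 --
  PU: pen up
  REPEAT 4 [
    -- iteration 1/4 --
    PD: pen down
    FD 9.6: (7.95,-14.306) -> (12.75,-22.62) [heading=300, draw]
    LT 30: heading 300 -> 330
    -- iteration 2/4 --
    PD: pen down
    FD 9.6: (12.75,-22.62) -> (21.064,-27.42) [heading=330, draw]
    LT 30: heading 330 -> 0
    -- iteration 3/4 --
    PD: pen down
    FD 9.6: (21.064,-27.42) -> (30.664,-27.42) [heading=0, draw]
    LT 30: heading 0 -> 30
    -- iteration 4/4 --
    PD: pen down
    FD 9.6: (30.664,-27.42) -> (38.978,-22.62) [heading=30, draw]
    LT 30: heading 30 -> 60
  ]
  -- iteration 2/2 --
  PU: pen up
  REPEAT 4 [
    -- iteration 1/4 --
    PD: pen down
    FD 9.6: (38.978,-22.62) -> (43.778,-14.306) [heading=60, draw]
    LT 30: heading 60 -> 90
    -- iteration 2/4 --
    PD: pen down
    FD 9.6: (43.778,-14.306) -> (43.778,-4.706) [heading=90, draw]
    LT 30: heading 90 -> 120
    -- iteration 3/4 --
    PD: pen down
    FD 9.6: (43.778,-4.706) -> (38.978,3.608) [heading=120, draw]
    LT 30: heading 120 -> 150
    -- iteration 4/4 --
    PD: pen down
    FD 9.6: (38.978,3.608) -> (30.664,8.408) [heading=150, draw]
    LT 30: heading 150 -> 180
  ]
]
FD 7.4: (30.664,8.408) -> (23.264,8.408) [heading=180, draw]
RT 60: heading 180 -> 120
LT 108: heading 120 -> 228
Final: pos=(23.264,8.408), heading=228, 10 segment(s) drawn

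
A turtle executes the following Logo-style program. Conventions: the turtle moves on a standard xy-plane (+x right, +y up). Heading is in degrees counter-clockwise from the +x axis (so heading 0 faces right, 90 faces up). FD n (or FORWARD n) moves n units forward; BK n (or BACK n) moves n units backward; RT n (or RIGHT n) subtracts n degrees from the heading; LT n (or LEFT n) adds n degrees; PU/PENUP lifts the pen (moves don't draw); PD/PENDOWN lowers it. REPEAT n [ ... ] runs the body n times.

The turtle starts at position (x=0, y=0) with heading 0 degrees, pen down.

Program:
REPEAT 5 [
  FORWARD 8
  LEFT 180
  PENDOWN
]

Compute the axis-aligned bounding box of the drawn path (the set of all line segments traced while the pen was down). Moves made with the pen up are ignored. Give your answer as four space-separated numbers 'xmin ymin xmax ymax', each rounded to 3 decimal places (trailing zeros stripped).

Executing turtle program step by step:
Start: pos=(0,0), heading=0, pen down
REPEAT 5 [
  -- iteration 1/5 --
  FD 8: (0,0) -> (8,0) [heading=0, draw]
  LT 180: heading 0 -> 180
  PD: pen down
  -- iteration 2/5 --
  FD 8: (8,0) -> (0,0) [heading=180, draw]
  LT 180: heading 180 -> 0
  PD: pen down
  -- iteration 3/5 --
  FD 8: (0,0) -> (8,0) [heading=0, draw]
  LT 180: heading 0 -> 180
  PD: pen down
  -- iteration 4/5 --
  FD 8: (8,0) -> (0,0) [heading=180, draw]
  LT 180: heading 180 -> 0
  PD: pen down
  -- iteration 5/5 --
  FD 8: (0,0) -> (8,0) [heading=0, draw]
  LT 180: heading 0 -> 180
  PD: pen down
]
Final: pos=(8,0), heading=180, 5 segment(s) drawn

Segment endpoints: x in {0, 8}, y in {0, 0, 0, 0, 0}
xmin=0, ymin=0, xmax=8, ymax=0

Answer: 0 0 8 0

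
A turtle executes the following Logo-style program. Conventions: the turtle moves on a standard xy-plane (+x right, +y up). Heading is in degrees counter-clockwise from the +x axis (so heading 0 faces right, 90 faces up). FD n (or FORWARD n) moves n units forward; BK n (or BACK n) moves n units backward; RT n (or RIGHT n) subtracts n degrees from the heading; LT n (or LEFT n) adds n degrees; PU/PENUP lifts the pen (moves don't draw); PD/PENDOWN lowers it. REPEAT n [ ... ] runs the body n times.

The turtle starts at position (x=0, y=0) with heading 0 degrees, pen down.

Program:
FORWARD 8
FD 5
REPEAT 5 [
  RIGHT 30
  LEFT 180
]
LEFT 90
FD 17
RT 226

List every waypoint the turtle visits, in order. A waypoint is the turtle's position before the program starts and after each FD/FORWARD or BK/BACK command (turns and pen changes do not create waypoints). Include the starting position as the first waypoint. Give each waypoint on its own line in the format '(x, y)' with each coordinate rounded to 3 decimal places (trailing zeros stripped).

Executing turtle program step by step:
Start: pos=(0,0), heading=0, pen down
FD 8: (0,0) -> (8,0) [heading=0, draw]
FD 5: (8,0) -> (13,0) [heading=0, draw]
REPEAT 5 [
  -- iteration 1/5 --
  RT 30: heading 0 -> 330
  LT 180: heading 330 -> 150
  -- iteration 2/5 --
  RT 30: heading 150 -> 120
  LT 180: heading 120 -> 300
  -- iteration 3/5 --
  RT 30: heading 300 -> 270
  LT 180: heading 270 -> 90
  -- iteration 4/5 --
  RT 30: heading 90 -> 60
  LT 180: heading 60 -> 240
  -- iteration 5/5 --
  RT 30: heading 240 -> 210
  LT 180: heading 210 -> 30
]
LT 90: heading 30 -> 120
FD 17: (13,0) -> (4.5,14.722) [heading=120, draw]
RT 226: heading 120 -> 254
Final: pos=(4.5,14.722), heading=254, 3 segment(s) drawn
Waypoints (4 total):
(0, 0)
(8, 0)
(13, 0)
(4.5, 14.722)

Answer: (0, 0)
(8, 0)
(13, 0)
(4.5, 14.722)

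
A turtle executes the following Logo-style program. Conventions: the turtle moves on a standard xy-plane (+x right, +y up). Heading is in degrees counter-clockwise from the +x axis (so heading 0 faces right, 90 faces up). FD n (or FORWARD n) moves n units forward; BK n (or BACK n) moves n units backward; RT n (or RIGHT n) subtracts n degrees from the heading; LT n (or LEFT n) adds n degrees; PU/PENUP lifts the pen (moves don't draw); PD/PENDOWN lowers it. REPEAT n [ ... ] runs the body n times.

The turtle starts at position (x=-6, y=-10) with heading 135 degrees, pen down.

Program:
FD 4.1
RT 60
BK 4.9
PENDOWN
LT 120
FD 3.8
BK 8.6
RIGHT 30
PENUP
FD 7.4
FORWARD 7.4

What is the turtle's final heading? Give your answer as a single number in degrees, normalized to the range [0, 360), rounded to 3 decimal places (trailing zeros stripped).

Executing turtle program step by step:
Start: pos=(-6,-10), heading=135, pen down
FD 4.1: (-6,-10) -> (-8.899,-7.101) [heading=135, draw]
RT 60: heading 135 -> 75
BK 4.9: (-8.899,-7.101) -> (-10.167,-11.834) [heading=75, draw]
PD: pen down
LT 120: heading 75 -> 195
FD 3.8: (-10.167,-11.834) -> (-13.838,-12.817) [heading=195, draw]
BK 8.6: (-13.838,-12.817) -> (-5.531,-10.592) [heading=195, draw]
RT 30: heading 195 -> 165
PU: pen up
FD 7.4: (-5.531,-10.592) -> (-12.679,-8.676) [heading=165, move]
FD 7.4: (-12.679,-8.676) -> (-19.827,-6.761) [heading=165, move]
Final: pos=(-19.827,-6.761), heading=165, 4 segment(s) drawn

Answer: 165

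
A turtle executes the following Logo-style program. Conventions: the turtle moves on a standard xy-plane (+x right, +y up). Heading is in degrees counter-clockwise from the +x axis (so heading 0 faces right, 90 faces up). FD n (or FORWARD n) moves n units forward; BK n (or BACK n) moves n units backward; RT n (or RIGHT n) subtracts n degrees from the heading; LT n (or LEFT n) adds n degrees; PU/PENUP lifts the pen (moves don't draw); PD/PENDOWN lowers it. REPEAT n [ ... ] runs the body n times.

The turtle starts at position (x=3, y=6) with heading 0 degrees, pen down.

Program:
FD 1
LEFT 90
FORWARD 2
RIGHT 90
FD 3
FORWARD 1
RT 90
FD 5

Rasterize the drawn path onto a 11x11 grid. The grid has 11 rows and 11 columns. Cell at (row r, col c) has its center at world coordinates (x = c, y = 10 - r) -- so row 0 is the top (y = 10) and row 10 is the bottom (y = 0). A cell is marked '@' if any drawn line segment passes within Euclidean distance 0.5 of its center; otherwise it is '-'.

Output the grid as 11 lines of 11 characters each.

Answer: -----------
-----------
----@@@@@--
----@---@--
---@@---@--
--------@--
--------@--
--------@--
-----------
-----------
-----------

Derivation:
Segment 0: (3,6) -> (4,6)
Segment 1: (4,6) -> (4,8)
Segment 2: (4,8) -> (7,8)
Segment 3: (7,8) -> (8,8)
Segment 4: (8,8) -> (8,3)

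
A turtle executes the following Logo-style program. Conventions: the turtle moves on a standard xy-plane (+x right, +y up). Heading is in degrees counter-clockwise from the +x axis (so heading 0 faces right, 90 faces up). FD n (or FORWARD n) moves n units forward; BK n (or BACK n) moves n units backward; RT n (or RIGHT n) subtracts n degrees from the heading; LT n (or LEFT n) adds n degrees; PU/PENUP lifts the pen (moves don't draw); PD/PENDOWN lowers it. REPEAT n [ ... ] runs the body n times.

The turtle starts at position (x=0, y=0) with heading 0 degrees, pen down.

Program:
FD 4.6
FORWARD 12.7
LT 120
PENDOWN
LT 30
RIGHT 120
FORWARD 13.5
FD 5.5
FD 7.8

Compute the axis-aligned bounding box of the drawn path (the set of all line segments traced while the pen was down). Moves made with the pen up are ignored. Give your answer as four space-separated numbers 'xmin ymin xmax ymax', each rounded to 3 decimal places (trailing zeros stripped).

Answer: 0 0 40.509 13.4

Derivation:
Executing turtle program step by step:
Start: pos=(0,0), heading=0, pen down
FD 4.6: (0,0) -> (4.6,0) [heading=0, draw]
FD 12.7: (4.6,0) -> (17.3,0) [heading=0, draw]
LT 120: heading 0 -> 120
PD: pen down
LT 30: heading 120 -> 150
RT 120: heading 150 -> 30
FD 13.5: (17.3,0) -> (28.991,6.75) [heading=30, draw]
FD 5.5: (28.991,6.75) -> (33.754,9.5) [heading=30, draw]
FD 7.8: (33.754,9.5) -> (40.509,13.4) [heading=30, draw]
Final: pos=(40.509,13.4), heading=30, 5 segment(s) drawn

Segment endpoints: x in {0, 4.6, 17.3, 28.991, 33.754, 40.509}, y in {0, 6.75, 9.5, 13.4}
xmin=0, ymin=0, xmax=40.509, ymax=13.4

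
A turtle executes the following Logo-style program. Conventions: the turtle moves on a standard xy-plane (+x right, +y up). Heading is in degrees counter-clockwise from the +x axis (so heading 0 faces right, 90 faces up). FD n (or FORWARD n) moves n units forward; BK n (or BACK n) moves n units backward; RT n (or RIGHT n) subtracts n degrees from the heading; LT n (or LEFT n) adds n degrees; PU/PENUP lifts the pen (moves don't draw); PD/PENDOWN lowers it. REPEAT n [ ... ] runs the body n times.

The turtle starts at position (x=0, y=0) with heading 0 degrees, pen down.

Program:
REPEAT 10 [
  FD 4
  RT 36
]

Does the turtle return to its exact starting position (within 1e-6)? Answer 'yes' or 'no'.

Answer: yes

Derivation:
Executing turtle program step by step:
Start: pos=(0,0), heading=0, pen down
REPEAT 10 [
  -- iteration 1/10 --
  FD 4: (0,0) -> (4,0) [heading=0, draw]
  RT 36: heading 0 -> 324
  -- iteration 2/10 --
  FD 4: (4,0) -> (7.236,-2.351) [heading=324, draw]
  RT 36: heading 324 -> 288
  -- iteration 3/10 --
  FD 4: (7.236,-2.351) -> (8.472,-6.155) [heading=288, draw]
  RT 36: heading 288 -> 252
  -- iteration 4/10 --
  FD 4: (8.472,-6.155) -> (7.236,-9.96) [heading=252, draw]
  RT 36: heading 252 -> 216
  -- iteration 5/10 --
  FD 4: (7.236,-9.96) -> (4,-12.311) [heading=216, draw]
  RT 36: heading 216 -> 180
  -- iteration 6/10 --
  FD 4: (4,-12.311) -> (0,-12.311) [heading=180, draw]
  RT 36: heading 180 -> 144
  -- iteration 7/10 --
  FD 4: (0,-12.311) -> (-3.236,-9.96) [heading=144, draw]
  RT 36: heading 144 -> 108
  -- iteration 8/10 --
  FD 4: (-3.236,-9.96) -> (-4.472,-6.155) [heading=108, draw]
  RT 36: heading 108 -> 72
  -- iteration 9/10 --
  FD 4: (-4.472,-6.155) -> (-3.236,-2.351) [heading=72, draw]
  RT 36: heading 72 -> 36
  -- iteration 10/10 --
  FD 4: (-3.236,-2.351) -> (0,0) [heading=36, draw]
  RT 36: heading 36 -> 0
]
Final: pos=(0,0), heading=0, 10 segment(s) drawn

Start position: (0, 0)
Final position: (0, 0)
Distance = 0; < 1e-6 -> CLOSED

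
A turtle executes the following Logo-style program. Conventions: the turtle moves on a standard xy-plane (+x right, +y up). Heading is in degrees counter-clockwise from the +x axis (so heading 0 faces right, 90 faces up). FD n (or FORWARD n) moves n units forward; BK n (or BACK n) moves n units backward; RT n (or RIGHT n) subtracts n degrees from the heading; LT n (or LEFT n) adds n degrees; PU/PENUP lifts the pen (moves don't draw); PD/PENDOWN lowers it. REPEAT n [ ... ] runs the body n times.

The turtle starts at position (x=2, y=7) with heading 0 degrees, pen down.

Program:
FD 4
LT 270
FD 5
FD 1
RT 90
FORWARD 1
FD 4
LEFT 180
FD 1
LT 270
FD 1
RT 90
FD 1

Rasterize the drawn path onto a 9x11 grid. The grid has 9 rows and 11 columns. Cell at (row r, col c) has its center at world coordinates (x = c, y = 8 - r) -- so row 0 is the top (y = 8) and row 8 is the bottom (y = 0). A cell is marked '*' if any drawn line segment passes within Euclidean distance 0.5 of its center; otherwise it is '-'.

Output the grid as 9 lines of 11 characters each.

Answer: -----------
--*****----
------*----
------*----
------*----
------*----
------*----
-******----
-**--------

Derivation:
Segment 0: (2,7) -> (6,7)
Segment 1: (6,7) -> (6,2)
Segment 2: (6,2) -> (6,1)
Segment 3: (6,1) -> (5,1)
Segment 4: (5,1) -> (1,1)
Segment 5: (1,1) -> (2,1)
Segment 6: (2,1) -> (2,0)
Segment 7: (2,0) -> (1,0)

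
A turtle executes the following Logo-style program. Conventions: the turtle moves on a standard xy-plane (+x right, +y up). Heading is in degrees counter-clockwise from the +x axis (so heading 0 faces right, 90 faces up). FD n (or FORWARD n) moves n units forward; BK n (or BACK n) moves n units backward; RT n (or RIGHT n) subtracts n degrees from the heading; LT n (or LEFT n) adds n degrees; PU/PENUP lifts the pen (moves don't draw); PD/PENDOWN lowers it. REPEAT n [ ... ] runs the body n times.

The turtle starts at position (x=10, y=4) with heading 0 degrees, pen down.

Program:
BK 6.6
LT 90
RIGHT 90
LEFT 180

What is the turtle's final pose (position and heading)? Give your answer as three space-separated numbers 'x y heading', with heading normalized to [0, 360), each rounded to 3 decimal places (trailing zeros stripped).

Executing turtle program step by step:
Start: pos=(10,4), heading=0, pen down
BK 6.6: (10,4) -> (3.4,4) [heading=0, draw]
LT 90: heading 0 -> 90
RT 90: heading 90 -> 0
LT 180: heading 0 -> 180
Final: pos=(3.4,4), heading=180, 1 segment(s) drawn

Answer: 3.4 4 180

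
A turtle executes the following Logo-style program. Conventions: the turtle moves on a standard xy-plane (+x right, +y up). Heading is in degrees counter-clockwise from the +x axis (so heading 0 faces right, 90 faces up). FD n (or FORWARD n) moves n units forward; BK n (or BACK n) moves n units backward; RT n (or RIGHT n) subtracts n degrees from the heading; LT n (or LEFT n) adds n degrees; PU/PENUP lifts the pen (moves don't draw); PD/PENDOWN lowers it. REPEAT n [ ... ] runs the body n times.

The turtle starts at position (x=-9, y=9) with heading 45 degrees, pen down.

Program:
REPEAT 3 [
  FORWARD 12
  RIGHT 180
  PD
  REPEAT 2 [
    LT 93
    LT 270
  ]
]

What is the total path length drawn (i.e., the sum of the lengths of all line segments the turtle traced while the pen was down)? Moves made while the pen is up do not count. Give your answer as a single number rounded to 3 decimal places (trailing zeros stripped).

Answer: 36

Derivation:
Executing turtle program step by step:
Start: pos=(-9,9), heading=45, pen down
REPEAT 3 [
  -- iteration 1/3 --
  FD 12: (-9,9) -> (-0.515,17.485) [heading=45, draw]
  RT 180: heading 45 -> 225
  PD: pen down
  REPEAT 2 [
    -- iteration 1/2 --
    LT 93: heading 225 -> 318
    LT 270: heading 318 -> 228
    -- iteration 2/2 --
    LT 93: heading 228 -> 321
    LT 270: heading 321 -> 231
  ]
  -- iteration 2/3 --
  FD 12: (-0.515,17.485) -> (-8.067,8.16) [heading=231, draw]
  RT 180: heading 231 -> 51
  PD: pen down
  REPEAT 2 [
    -- iteration 1/2 --
    LT 93: heading 51 -> 144
    LT 270: heading 144 -> 54
    -- iteration 2/2 --
    LT 93: heading 54 -> 147
    LT 270: heading 147 -> 57
  ]
  -- iteration 3/3 --
  FD 12: (-8.067,8.16) -> (-1.531,18.224) [heading=57, draw]
  RT 180: heading 57 -> 237
  PD: pen down
  REPEAT 2 [
    -- iteration 1/2 --
    LT 93: heading 237 -> 330
    LT 270: heading 330 -> 240
    -- iteration 2/2 --
    LT 93: heading 240 -> 333
    LT 270: heading 333 -> 243
  ]
]
Final: pos=(-1.531,18.224), heading=243, 3 segment(s) drawn

Segment lengths:
  seg 1: (-9,9) -> (-0.515,17.485), length = 12
  seg 2: (-0.515,17.485) -> (-8.067,8.16), length = 12
  seg 3: (-8.067,8.16) -> (-1.531,18.224), length = 12
Total = 36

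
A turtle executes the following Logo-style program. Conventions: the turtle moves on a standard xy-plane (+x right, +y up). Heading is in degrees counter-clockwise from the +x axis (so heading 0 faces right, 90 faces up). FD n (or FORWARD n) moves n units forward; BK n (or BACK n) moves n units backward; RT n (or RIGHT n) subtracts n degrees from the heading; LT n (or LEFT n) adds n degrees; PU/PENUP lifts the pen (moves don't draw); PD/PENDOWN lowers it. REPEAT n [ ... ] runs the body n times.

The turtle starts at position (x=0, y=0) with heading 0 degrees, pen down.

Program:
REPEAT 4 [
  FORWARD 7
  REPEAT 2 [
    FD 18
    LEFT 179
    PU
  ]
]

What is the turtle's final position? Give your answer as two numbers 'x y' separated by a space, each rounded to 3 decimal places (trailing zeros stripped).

Answer: 28.017 -0.211

Derivation:
Executing turtle program step by step:
Start: pos=(0,0), heading=0, pen down
REPEAT 4 [
  -- iteration 1/4 --
  FD 7: (0,0) -> (7,0) [heading=0, draw]
  REPEAT 2 [
    -- iteration 1/2 --
    FD 18: (7,0) -> (25,0) [heading=0, draw]
    LT 179: heading 0 -> 179
    PU: pen up
    -- iteration 2/2 --
    FD 18: (25,0) -> (7.003,0.314) [heading=179, move]
    LT 179: heading 179 -> 358
    PU: pen up
  ]
  -- iteration 2/4 --
  FD 7: (7.003,0.314) -> (13.998,0.07) [heading=358, move]
  REPEAT 2 [
    -- iteration 1/2 --
    FD 18: (13.998,0.07) -> (31.988,-0.558) [heading=358, move]
    LT 179: heading 358 -> 177
    PU: pen up
    -- iteration 2/2 --
    FD 18: (31.988,-0.558) -> (14.012,0.384) [heading=177, move]
    LT 179: heading 177 -> 356
    PU: pen up
  ]
  -- iteration 3/4 --
  FD 7: (14.012,0.384) -> (20.995,-0.105) [heading=356, move]
  REPEAT 2 [
    -- iteration 1/2 --
    FD 18: (20.995,-0.105) -> (38.951,-1.36) [heading=356, move]
    LT 179: heading 356 -> 175
    PU: pen up
    -- iteration 2/2 --
    FD 18: (38.951,-1.36) -> (21.02,0.209) [heading=175, move]
    LT 179: heading 175 -> 354
    PU: pen up
  ]
  -- iteration 4/4 --
  FD 7: (21.02,0.209) -> (27.981,-0.523) [heading=354, move]
  REPEAT 2 [
    -- iteration 1/2 --
    FD 18: (27.981,-0.523) -> (45.883,-2.405) [heading=354, move]
    LT 179: heading 354 -> 173
    PU: pen up
    -- iteration 2/2 --
    FD 18: (45.883,-2.405) -> (28.017,-0.211) [heading=173, move]
    LT 179: heading 173 -> 352
    PU: pen up
  ]
]
Final: pos=(28.017,-0.211), heading=352, 2 segment(s) drawn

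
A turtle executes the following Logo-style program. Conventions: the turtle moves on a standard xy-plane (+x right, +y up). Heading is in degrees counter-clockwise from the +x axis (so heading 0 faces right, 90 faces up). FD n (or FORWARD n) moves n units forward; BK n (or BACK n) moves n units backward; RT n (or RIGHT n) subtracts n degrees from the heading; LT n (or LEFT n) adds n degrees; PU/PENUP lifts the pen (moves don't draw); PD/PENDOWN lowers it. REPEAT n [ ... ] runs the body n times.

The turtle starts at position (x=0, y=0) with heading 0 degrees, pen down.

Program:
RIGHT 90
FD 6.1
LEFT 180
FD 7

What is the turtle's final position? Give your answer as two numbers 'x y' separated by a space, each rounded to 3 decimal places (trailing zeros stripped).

Answer: 0 0.9

Derivation:
Executing turtle program step by step:
Start: pos=(0,0), heading=0, pen down
RT 90: heading 0 -> 270
FD 6.1: (0,0) -> (0,-6.1) [heading=270, draw]
LT 180: heading 270 -> 90
FD 7: (0,-6.1) -> (0,0.9) [heading=90, draw]
Final: pos=(0,0.9), heading=90, 2 segment(s) drawn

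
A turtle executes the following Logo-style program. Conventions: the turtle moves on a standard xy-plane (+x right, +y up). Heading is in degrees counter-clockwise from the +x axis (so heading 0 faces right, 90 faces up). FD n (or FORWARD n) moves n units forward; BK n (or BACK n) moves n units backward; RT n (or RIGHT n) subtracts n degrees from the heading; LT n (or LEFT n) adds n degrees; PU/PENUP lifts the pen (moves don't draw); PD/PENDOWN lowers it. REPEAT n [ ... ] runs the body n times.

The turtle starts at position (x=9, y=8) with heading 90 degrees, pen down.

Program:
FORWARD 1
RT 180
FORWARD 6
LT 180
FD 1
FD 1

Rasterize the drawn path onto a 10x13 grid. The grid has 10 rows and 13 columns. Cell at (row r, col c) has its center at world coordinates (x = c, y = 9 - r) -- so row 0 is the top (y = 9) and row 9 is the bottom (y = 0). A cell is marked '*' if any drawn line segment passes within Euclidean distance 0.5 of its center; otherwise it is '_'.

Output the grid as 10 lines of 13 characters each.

Segment 0: (9,8) -> (9,9)
Segment 1: (9,9) -> (9,3)
Segment 2: (9,3) -> (9,4)
Segment 3: (9,4) -> (9,5)

Answer: _________*___
_________*___
_________*___
_________*___
_________*___
_________*___
_________*___
_____________
_____________
_____________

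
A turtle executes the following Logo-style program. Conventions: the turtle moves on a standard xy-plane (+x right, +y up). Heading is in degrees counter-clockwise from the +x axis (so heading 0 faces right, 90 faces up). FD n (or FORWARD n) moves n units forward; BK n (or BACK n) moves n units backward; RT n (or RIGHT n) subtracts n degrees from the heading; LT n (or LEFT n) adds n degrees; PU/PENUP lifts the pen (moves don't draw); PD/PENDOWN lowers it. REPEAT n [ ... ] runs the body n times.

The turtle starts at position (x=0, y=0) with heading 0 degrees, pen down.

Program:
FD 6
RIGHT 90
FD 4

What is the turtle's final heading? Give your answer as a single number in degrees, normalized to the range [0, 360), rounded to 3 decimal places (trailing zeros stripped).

Answer: 270

Derivation:
Executing turtle program step by step:
Start: pos=(0,0), heading=0, pen down
FD 6: (0,0) -> (6,0) [heading=0, draw]
RT 90: heading 0 -> 270
FD 4: (6,0) -> (6,-4) [heading=270, draw]
Final: pos=(6,-4), heading=270, 2 segment(s) drawn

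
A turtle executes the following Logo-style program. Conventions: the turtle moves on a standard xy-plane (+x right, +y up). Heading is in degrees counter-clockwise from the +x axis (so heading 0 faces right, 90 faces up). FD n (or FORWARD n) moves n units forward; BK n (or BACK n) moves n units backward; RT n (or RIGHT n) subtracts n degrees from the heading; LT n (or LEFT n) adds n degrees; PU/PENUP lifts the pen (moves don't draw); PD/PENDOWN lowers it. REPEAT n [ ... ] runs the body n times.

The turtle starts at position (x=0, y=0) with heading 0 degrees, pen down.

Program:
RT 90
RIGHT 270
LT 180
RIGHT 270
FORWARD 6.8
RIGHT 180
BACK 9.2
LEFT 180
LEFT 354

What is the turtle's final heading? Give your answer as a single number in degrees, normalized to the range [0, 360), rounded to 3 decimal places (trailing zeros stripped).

Answer: 264

Derivation:
Executing turtle program step by step:
Start: pos=(0,0), heading=0, pen down
RT 90: heading 0 -> 270
RT 270: heading 270 -> 0
LT 180: heading 0 -> 180
RT 270: heading 180 -> 270
FD 6.8: (0,0) -> (0,-6.8) [heading=270, draw]
RT 180: heading 270 -> 90
BK 9.2: (0,-6.8) -> (0,-16) [heading=90, draw]
LT 180: heading 90 -> 270
LT 354: heading 270 -> 264
Final: pos=(0,-16), heading=264, 2 segment(s) drawn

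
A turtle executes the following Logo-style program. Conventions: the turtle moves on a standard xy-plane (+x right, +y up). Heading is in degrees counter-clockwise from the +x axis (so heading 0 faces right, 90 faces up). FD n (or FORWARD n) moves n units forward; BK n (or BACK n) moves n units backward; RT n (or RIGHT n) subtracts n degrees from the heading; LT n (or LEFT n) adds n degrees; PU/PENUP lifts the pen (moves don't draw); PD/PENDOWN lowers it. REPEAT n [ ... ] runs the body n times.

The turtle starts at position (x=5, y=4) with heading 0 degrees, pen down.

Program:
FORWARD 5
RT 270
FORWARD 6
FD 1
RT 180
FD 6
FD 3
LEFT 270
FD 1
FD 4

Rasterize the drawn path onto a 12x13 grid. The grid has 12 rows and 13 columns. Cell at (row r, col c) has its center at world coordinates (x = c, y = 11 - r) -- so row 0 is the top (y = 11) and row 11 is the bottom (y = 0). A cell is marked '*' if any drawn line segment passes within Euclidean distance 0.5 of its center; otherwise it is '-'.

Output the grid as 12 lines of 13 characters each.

Segment 0: (5,4) -> (10,4)
Segment 1: (10,4) -> (10,10)
Segment 2: (10,10) -> (10,11)
Segment 3: (10,11) -> (10,5)
Segment 4: (10,5) -> (10,2)
Segment 5: (10,2) -> (9,2)
Segment 6: (9,2) -> (5,2)

Answer: ----------*--
----------*--
----------*--
----------*--
----------*--
----------*--
----------*--
-----******--
----------*--
-----******--
-------------
-------------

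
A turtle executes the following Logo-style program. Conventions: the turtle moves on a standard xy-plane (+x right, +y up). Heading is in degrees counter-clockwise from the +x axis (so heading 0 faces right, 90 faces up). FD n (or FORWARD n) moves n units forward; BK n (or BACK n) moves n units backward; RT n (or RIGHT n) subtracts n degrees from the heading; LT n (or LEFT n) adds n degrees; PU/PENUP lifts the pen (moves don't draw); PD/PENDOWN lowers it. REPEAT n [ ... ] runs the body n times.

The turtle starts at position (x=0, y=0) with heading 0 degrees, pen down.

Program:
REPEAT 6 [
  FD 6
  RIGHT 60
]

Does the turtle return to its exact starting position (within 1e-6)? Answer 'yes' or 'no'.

Executing turtle program step by step:
Start: pos=(0,0), heading=0, pen down
REPEAT 6 [
  -- iteration 1/6 --
  FD 6: (0,0) -> (6,0) [heading=0, draw]
  RT 60: heading 0 -> 300
  -- iteration 2/6 --
  FD 6: (6,0) -> (9,-5.196) [heading=300, draw]
  RT 60: heading 300 -> 240
  -- iteration 3/6 --
  FD 6: (9,-5.196) -> (6,-10.392) [heading=240, draw]
  RT 60: heading 240 -> 180
  -- iteration 4/6 --
  FD 6: (6,-10.392) -> (0,-10.392) [heading=180, draw]
  RT 60: heading 180 -> 120
  -- iteration 5/6 --
  FD 6: (0,-10.392) -> (-3,-5.196) [heading=120, draw]
  RT 60: heading 120 -> 60
  -- iteration 6/6 --
  FD 6: (-3,-5.196) -> (0,0) [heading=60, draw]
  RT 60: heading 60 -> 0
]
Final: pos=(0,0), heading=0, 6 segment(s) drawn

Start position: (0, 0)
Final position: (0, 0)
Distance = 0; < 1e-6 -> CLOSED

Answer: yes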